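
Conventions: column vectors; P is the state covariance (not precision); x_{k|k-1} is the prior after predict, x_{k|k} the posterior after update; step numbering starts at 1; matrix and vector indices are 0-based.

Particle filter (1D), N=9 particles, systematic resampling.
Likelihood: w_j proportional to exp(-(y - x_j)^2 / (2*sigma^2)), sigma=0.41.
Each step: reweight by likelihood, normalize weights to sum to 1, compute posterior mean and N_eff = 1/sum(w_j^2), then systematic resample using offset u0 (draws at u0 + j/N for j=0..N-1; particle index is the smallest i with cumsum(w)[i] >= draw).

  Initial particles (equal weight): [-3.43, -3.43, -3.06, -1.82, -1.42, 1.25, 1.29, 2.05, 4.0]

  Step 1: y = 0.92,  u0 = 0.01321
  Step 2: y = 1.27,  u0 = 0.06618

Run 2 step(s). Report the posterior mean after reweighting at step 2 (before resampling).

post_mean = 1.2678

step 1: w=[0.0000, 0.0000, 0.0000, 0.0000, 0.0000, 0.5125, 0.4716, 0.0159, 0.0000]  mean=1.2816  Neff=2.0604  idx=[5, 5, 5, 5, 5, 6, 6, 6, 6]
step 2: w=[0.1111, 0.1111, 0.1111, 0.1111, 0.1111, 0.1111, 0.1111, 0.1111, 0.1111]  mean=1.2678  Neff=9.0000  idx=[0, 1, 2, 3, 4, 5, 6, 7, 8]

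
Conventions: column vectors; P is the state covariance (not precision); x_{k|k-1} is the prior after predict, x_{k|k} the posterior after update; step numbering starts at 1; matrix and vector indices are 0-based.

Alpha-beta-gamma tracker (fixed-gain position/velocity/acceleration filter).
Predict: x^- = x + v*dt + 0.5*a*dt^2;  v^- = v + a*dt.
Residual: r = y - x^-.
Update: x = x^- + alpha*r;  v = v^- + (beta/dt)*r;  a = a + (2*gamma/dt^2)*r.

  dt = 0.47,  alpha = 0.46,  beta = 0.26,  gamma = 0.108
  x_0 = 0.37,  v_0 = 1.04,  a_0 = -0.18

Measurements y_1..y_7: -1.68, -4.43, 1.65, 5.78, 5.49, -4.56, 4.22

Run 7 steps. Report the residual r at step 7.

resid = -1.0705

step 1: x_pred=0.8389  r=-2.5189  x^+=-0.3198  v^+=-0.4380  a^+=-2.6430
step 2: x_pred=-0.8176  r=-3.6124  x^+=-2.4793  v^+=-3.6786  a^+=-6.1753
step 3: x_pred=-4.8903  r=6.5403  x^+=-1.8818  v^+=-2.9630  a^+=0.2199
step 4: x_pred=-3.2501  r=9.0301  x^+=0.9038  v^+=2.1357  a^+=9.0497
step 5: x_pred=2.9071  r=2.5829  x^+=4.0952  v^+=7.8179  a^+=11.5753
step 6: x_pred=9.0482  r=-13.6082  x^+=2.7884  v^+=5.7304  a^+=-1.7310
step 7: x_pred=5.2905  r=-1.0705  x^+=4.7981  v^+=4.3247  a^+=-2.7778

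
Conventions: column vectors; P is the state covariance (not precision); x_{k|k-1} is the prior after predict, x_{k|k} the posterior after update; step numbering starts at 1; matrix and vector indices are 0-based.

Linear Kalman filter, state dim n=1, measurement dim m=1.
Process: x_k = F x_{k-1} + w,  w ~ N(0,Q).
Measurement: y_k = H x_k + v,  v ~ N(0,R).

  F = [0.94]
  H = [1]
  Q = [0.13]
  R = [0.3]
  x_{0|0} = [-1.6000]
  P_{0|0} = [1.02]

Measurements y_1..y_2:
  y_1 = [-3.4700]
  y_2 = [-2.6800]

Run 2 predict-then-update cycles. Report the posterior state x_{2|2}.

step 1: x^-=[-1.5040]  P^-=[1.0313]  S=[1.3313]  K=[0.7747]  nu=[-1.9660]  x^+=[-3.0270]  P^+=[0.2324]
step 2: x^-=[-2.8453]  P^-=[0.3353]  S=[0.6353]  K=[0.5278]  nu=[0.1653]  x^+=[-2.7581]  P^+=[0.1583]

x_post = [-2.7581]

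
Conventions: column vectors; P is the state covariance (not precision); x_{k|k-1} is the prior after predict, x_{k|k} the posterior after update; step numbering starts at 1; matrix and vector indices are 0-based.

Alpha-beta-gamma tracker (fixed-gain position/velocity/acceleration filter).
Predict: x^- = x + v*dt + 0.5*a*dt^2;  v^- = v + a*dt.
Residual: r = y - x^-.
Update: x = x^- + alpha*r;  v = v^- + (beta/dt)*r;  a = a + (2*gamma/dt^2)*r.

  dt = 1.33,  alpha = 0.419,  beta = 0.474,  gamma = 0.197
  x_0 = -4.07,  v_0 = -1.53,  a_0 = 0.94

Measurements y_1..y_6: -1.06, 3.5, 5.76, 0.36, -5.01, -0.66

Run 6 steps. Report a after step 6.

step 1: x_pred=-5.2735  r=4.2135  x^+=-3.5081  v^+=1.2219  a^+=1.8785
step 2: x_pred=-0.2215  r=3.7215  x^+=1.3378  v^+=5.0466  a^+=2.7074
step 3: x_pred=10.4443  r=-4.6843  x^+=8.4816  v^+=6.9780  a^+=1.6641
step 4: x_pred=19.2341  r=-18.8741  x^+=11.3259  v^+=2.4646  a^+=-2.5399
step 5: x_pred=12.3574  r=-17.3674  x^+=5.0805  v^+=-7.1031  a^+=-6.4083
step 6: x_pred=-10.0344  r=9.3744  x^+=-6.1065  v^+=-12.2851  a^+=-4.3203

a_post = -4.3203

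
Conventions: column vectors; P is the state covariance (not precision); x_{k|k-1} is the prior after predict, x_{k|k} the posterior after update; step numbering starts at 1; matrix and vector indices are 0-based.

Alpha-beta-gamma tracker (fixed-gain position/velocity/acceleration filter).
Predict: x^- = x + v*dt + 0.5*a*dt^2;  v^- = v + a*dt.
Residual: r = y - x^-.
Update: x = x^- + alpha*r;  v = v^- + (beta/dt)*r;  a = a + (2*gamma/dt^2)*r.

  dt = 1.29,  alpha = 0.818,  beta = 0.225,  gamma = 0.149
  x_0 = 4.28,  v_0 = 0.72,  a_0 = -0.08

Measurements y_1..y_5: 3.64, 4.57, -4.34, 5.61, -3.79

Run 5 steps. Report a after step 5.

a_post = -0.4776

step 1: x_pred=5.1422  r=-1.5022  x^+=3.9134  v^+=0.3548  a^+=-0.3490
step 2: x_pred=4.0807  r=0.4893  x^+=4.4809  v^+=-0.0101  a^+=-0.2614
step 3: x_pred=4.2504  r=-8.5904  x^+=-2.7765  v^+=-1.8456  a^+=-1.7997
step 4: x_pred=-6.6549  r=12.2649  x^+=3.3778  v^+=-2.0280  a^+=0.3966
step 5: x_pred=1.0916  r=-4.8816  x^+=-2.9015  v^+=-2.3679  a^+=-0.4776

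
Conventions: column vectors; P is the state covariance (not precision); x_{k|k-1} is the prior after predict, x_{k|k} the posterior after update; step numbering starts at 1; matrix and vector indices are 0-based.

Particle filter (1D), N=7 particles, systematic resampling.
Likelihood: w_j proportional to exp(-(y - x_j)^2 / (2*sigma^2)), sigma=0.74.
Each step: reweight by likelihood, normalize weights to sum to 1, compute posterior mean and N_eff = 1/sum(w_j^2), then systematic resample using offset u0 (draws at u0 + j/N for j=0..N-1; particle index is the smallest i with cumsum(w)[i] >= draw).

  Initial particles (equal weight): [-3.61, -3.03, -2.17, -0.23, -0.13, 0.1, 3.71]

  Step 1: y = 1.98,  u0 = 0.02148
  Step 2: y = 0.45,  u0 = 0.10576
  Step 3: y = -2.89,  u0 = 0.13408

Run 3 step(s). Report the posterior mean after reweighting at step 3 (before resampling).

step 1: w=[0.0000, 0.0000, 0.0000, 0.0867, 0.1286, 0.2973, 0.4874]  mean=1.8014  Neff=2.8571  idx=[3, 4, 5, 5, 6, 6, 6]
step 2: w=[0.2062, 0.2313, 0.2812, 0.2812, 0.0000, 0.0000, 0.0000]  mean=-0.0210  Neff=3.9341  idx=[0, 1, 1, 2, 2, 3, 3]
step 3: w=[0.3392, 0.2068, 0.2068, 0.0618, 0.0618, 0.0618, 0.0618]  mean=-0.1071  Neff=4.6329  idx=[0, 0, 1, 2, 2, 4, 6]

post_mean = -0.1071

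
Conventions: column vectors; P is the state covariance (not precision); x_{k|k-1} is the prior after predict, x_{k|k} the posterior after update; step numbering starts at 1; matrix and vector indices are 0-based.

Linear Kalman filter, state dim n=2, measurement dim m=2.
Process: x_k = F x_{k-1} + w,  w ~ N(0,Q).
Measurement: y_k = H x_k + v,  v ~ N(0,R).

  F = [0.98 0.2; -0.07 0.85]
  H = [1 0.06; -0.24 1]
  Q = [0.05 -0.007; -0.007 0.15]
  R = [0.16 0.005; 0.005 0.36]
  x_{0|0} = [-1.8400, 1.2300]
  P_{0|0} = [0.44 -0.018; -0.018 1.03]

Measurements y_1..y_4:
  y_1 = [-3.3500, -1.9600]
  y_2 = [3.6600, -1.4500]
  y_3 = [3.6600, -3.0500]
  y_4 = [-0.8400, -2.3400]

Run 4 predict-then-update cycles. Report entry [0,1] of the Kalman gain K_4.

step 1: x^-=[-1.5572, 1.1743]  P^-=[0.5067 0.1232; 0.1232 0.8985]  S=[0.6847 0.0587; 0.0587 1.2285]  K=[0.7538 -0.0347; 0.1988 0.6978]  nu=[-1.8633, -3.5080]  x^+=[-2.8398, -1.6439]  P^+=[0.1192 0.0199; 0.0199 0.2570]
step 2: x^-=[-3.1118, -1.1986]  P^-=[0.1826 0.0448; 0.0448 0.3339]  S=[0.3492 0.0254; 0.0254 0.6829]  K=[0.5320 -0.0183; 0.1517 0.4675]  nu=[6.8437, -0.9983]  x^+=[0.5471, -0.6272]  P^+=[0.0840 0.0162; 0.0162 0.1730]
step 3: x^-=[0.4107, -0.5714]  P^-=[0.1440 0.0299; 0.0299 0.2735]  S=[0.3086 0.0163; 0.0163 0.6274]  K=[0.4735 -0.0197; 0.1279 0.4211]  nu=[3.2836, -2.3800]  x^+=[2.0125, -1.1537]  P^+=[0.0749 0.0132; 0.0132 0.1554]
step 4: x^-=[1.7415, -1.1215]  P^-=[0.1333 0.0251; 0.0251 0.2611]  S=[0.2973 0.0134; 0.0134 0.6167]  K=[0.4545 -0.0210; 0.1186 0.4110]  nu=[-2.5142, -0.8005]  x^+=[0.6157, -1.7488]  P^+=[0.0719 0.0120; 0.0120 0.1514]

K[0,1] = -0.0210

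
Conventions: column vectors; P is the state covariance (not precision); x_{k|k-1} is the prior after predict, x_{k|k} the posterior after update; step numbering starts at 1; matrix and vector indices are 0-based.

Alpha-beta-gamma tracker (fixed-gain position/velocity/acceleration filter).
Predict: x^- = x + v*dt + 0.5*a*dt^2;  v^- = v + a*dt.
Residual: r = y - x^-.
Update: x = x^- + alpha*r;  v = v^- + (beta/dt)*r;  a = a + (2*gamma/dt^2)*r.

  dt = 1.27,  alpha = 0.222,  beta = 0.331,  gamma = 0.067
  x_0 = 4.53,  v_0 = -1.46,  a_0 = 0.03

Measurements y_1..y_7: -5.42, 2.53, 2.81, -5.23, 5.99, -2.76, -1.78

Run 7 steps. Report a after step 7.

step 1: x_pred=2.7000  r=-8.1200  x^+=0.8974  v^+=-3.5382  a^+=-0.6446
step 2: x_pred=-4.1160  r=6.6460  x^+=-2.6406  v^+=-2.6247  a^+=-0.0925
step 3: x_pred=-6.0486  r=8.8586  x^+=-4.0820  v^+=-0.4333  a^+=0.6435
step 4: x_pred=-4.1133  r=-1.1167  x^+=-4.3612  v^+=0.0929  a^+=0.5507
step 5: x_pred=-3.7991  r=9.7891  x^+=-1.6259  v^+=3.3437  a^+=1.3640
step 6: x_pred=3.7205  r=-6.4805  x^+=2.2819  v^+=3.3870  a^+=0.8256
step 7: x_pred=7.2491  r=-9.0291  x^+=5.2446  v^+=2.0822  a^+=0.0755

a_post = 0.0755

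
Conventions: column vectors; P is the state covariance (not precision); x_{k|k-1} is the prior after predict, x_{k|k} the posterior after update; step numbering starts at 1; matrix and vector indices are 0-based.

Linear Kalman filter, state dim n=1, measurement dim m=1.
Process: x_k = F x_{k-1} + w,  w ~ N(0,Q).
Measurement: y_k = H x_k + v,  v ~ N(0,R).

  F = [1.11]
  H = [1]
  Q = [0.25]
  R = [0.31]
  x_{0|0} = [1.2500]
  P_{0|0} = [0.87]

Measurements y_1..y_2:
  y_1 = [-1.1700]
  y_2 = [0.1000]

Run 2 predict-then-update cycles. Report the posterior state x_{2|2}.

x_post = [-0.2064]

step 1: x^-=[1.3875]  P^-=[1.3219]  S=[1.6319]  K=[0.8100]  nu=[-2.5575]  x^+=[-0.6842]  P^+=[0.2511]
step 2: x^-=[-0.7594]  P^-=[0.5594]  S=[0.8694]  K=[0.6434]  nu=[0.8594]  x^+=[-0.2064]  P^+=[0.1995]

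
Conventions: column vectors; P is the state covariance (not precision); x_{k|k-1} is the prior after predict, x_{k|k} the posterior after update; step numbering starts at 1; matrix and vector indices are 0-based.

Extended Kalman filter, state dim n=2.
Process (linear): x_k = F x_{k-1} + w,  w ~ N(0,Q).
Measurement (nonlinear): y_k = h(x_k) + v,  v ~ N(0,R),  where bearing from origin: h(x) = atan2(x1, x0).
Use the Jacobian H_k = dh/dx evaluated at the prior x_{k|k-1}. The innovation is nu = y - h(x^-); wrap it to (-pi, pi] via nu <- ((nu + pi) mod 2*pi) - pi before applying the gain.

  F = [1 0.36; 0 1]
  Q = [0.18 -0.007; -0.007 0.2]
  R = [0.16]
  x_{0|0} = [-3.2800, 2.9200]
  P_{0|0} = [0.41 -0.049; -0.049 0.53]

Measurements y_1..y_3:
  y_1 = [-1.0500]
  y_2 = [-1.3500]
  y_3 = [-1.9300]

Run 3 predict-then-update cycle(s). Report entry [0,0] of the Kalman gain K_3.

K[0,0] = -0.1444

step 1: x^-=[-2.2288, 2.9200]  P^-=[0.6234 0.1348; 0.1348 0.7300]  H_jac=[-0.2164 -0.1652]  S=[0.2187]  K=[-0.7185; -0.6846]  nu=[3.0104]  x^+=[-4.3918, 0.8592]  P^+=[0.5105 0.0272; 0.0272 0.6275]
step 2: x^-=[-4.0825, 0.8592]  P^-=[0.7914 0.2461; 0.2461 0.8275]  H_jac=[-0.0494 -0.2346]  S=[0.2132]  K=[-0.4541; -0.9676]  nu=[1.9990]  x^+=[-4.9902, -1.0751]  P^+=[0.7474 0.1525; 0.1525 0.6279]
step 3: x^-=[-5.3773, -1.0751]  P^-=[1.1186 0.3715; 0.3715 0.8279]  H_jac=[0.0358 -0.1788]  S=[0.1832]  K=[-0.1444; -0.7358]  nu=[1.0143]  x^+=[-5.5237, -1.8214]  P^+=[1.1148 0.3520; 0.3520 0.7288]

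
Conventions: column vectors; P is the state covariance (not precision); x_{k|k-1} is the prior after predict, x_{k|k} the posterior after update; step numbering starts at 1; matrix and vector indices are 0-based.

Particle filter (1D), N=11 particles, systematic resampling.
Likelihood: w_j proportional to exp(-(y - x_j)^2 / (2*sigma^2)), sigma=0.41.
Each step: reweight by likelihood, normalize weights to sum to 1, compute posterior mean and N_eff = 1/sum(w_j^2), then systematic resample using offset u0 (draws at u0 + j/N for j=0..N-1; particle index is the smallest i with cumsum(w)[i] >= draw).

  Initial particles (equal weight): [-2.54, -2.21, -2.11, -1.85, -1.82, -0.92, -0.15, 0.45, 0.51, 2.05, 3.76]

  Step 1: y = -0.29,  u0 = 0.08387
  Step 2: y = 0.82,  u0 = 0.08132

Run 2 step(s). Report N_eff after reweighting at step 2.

step 1: w=[0.0000, 0.0000, 0.0000, 0.0004, 0.0006, 0.1923, 0.5906, 0.1228, 0.0933, 0.0000, 0.0000]  mean=-0.1646  Neff=2.4419  idx=[5, 5, 6, 6, 6, 6, 6, 6, 7, 7, 8]
step 2: w=[0.0001, 0.0001, 0.0249, 0.0249, 0.0249, 0.0249, 0.0249, 0.0249, 0.2719, 0.2719, 0.3069]  mean=0.3787  Neff=4.0694  idx=[5, 8, 8, 8, 9, 9, 9, 10, 10, 10, 10]

N_eff = 4.0694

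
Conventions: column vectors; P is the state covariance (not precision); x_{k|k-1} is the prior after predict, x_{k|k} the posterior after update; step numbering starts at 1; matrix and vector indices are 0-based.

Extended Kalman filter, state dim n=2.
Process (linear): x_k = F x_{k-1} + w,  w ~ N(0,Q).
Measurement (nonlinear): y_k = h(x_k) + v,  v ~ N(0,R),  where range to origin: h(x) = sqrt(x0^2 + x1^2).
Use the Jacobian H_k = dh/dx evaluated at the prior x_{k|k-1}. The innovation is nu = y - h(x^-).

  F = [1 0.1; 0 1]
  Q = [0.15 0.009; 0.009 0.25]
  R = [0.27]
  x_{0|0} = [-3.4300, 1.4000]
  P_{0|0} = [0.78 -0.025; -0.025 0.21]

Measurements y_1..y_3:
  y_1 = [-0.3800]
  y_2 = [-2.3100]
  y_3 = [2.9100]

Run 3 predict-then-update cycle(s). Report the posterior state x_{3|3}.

x_post = [-1.1800, -2.2381]

step 1: x^-=[-3.2900, 1.4000]  P^-=[0.9271 0.0050; 0.0050 0.4600]  H_jac=[-0.9202 0.3916]  S=[1.1219]  K=[-0.7587; 0.1564]  nu=[-3.9555]  x^+=[-0.2892, 0.7812]  P^+=[0.2814 0.1382; 0.1382 0.4325]
step 2: x^-=[-0.2111, 0.7812]  P^-=[0.4634 0.1904; 0.1904 0.6825]  H_jac=[-0.2608 0.9654]  S=[0.8417]  K=[0.0748; 0.7238]  nu=[-3.1192]  x^+=[-0.4444, -1.4765]  P^+=[0.4586 0.1448; 0.1448 0.2416]
step 3: x^-=[-0.5920, -1.4765]  P^-=[0.6400 0.1780; 0.1780 0.4916]  H_jac=[-0.3722 -0.9282]  S=[0.9051]  K=[-0.4457; -0.5773]  nu=[1.3192]  x^+=[-1.1800, -2.2381]  P^+=[0.4602 -0.0549; -0.0549 0.1899]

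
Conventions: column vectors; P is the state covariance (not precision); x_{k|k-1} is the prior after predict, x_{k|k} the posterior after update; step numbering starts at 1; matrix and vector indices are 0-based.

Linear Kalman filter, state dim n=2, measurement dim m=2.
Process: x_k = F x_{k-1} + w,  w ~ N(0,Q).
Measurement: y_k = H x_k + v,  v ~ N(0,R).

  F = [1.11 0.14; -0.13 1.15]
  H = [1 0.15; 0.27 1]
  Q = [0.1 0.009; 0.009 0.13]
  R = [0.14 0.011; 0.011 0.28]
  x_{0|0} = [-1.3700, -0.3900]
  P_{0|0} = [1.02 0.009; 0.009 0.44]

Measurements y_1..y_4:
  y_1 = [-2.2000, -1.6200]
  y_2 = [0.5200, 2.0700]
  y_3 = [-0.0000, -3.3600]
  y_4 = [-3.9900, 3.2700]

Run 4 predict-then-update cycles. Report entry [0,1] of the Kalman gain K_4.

step 1: x^-=[-1.5753, -0.2704]  P^-=[1.3682 -0.0560; -0.0560 0.7264]  S=[1.5077 0.4311; 0.4311 1.0759]  K=[0.9245 -0.0791; -0.1738 0.7308]  nu=[-0.5841, -0.9243]  x^+=[-2.0422, -0.8443]  P^+=[0.1359 -0.0487; -0.0487 0.2158]
step 2: x^-=[-2.3850, -0.7054]  P^-=[0.2565 -0.0371; -0.0371 0.4323]  S=[0.3951 0.1065; 0.1065 0.7110]  K=[0.6491 -0.0520; -0.0937 0.6080]  nu=[3.0108, 3.4194]  x^+=[-0.6084, 1.0915]  P^+=[0.0953 -0.0331; -0.0331 0.1782]
step 3: x^-=[-0.5225, 1.3343]  P^-=[0.2106 -0.0178; -0.0178 0.3771]  S=[0.3537 0.1059; 0.1059 0.6629]  K=[0.5988 -0.0367; -0.0615 0.5715]  nu=[0.3224, -4.5533]  x^+=[-0.1623, -1.2877]  P^+=[0.0875 -0.0273; -0.0273 0.1667]
step 4: x^-=[-0.3604, -1.4598]  P^-=[0.2026 -0.0112; -0.0112 0.3601]  S=[0.3474 0.1081; 0.1081 0.6489]  K=[0.5881 -0.0309; -0.0505 0.5588]  nu=[-3.4106, 4.8271]  x^+=[-2.5152, 1.4100]  P^+=[0.0858 -0.0253; -0.0253 0.1627]

K[0,1] = -0.0309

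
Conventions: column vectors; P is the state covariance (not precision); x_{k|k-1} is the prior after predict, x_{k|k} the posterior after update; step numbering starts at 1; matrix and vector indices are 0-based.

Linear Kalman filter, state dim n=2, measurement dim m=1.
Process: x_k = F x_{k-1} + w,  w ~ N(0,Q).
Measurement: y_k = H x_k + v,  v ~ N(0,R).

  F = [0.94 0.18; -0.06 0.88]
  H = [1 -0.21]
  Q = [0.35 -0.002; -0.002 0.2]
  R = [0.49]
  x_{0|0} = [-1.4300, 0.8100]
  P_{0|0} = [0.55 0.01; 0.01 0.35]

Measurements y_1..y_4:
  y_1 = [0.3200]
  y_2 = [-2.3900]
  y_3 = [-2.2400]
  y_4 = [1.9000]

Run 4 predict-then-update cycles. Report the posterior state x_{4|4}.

step 1: x^-=[-1.1984, 0.7986]  P^-=[0.8507 0.0306; 0.0306 0.4720]  S=[1.3487]  K=[0.6260; -0.0508]  nu=[1.6861]  x^+=[-0.1429, 0.7129]  P^+=[0.3222 0.0735; 0.0735 0.4685]
step 2: x^-=[-0.0060, 0.6359]  P^-=[0.6747 0.1140; 0.1140 0.5562]  S=[1.1414]  K=[0.5702; -0.0024]  nu=[-2.2505]  x^+=[-1.2891, 0.6414]  P^+=[0.3037 0.1156; 0.1156 0.5562]
step 3: x^-=[-1.0963, 0.6418]  P^-=[0.6755 0.1634; 0.1634 0.6196]  S=[1.1242]  K=[0.5703; 0.0296]  nu=[-1.0089]  x^+=[-1.6717, 0.6120]  P^+=[0.3098 0.1444; 0.1444 0.6186]
step 4: x^-=[-1.4613, 0.6388]  P^-=[0.6926 0.1964; 0.1964 0.6649]  S=[1.1295]  K=[0.5767; 0.0503]  nu=[3.4954]  x^+=[0.5546, 0.8145]  P^+=[0.3170 0.1637; 0.1637 0.6621]

x_post = [0.5546, 0.8145]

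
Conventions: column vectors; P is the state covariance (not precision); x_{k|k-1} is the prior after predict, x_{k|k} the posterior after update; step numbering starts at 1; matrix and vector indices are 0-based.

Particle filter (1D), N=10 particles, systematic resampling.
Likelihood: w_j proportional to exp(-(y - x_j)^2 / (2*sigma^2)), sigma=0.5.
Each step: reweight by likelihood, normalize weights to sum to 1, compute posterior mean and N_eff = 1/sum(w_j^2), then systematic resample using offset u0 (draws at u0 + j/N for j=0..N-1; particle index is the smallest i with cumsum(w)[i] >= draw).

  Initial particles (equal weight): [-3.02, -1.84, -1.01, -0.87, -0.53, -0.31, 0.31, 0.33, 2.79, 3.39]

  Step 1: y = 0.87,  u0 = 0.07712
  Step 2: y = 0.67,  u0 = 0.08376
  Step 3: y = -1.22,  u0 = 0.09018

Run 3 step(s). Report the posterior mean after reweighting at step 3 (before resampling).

post_mean = 0.3194

step 1: w=[0.0000, 0.0000, 0.0007, 0.0020, 0.0168, 0.0524, 0.4535, 0.4739, 0.0005, 0.0000]  mean=0.2708  Neff=2.3076  idx=[6, 6, 6, 6, 6, 7, 7, 7, 7, 7]
step 2: w=[0.0986, 0.0986, 0.0986, 0.0986, 0.0986, 0.1014, 0.1014, 0.1014, 0.1014, 0.1014]  mean=0.3201  Neff=9.9980  idx=[0, 1, 2, 3, 4, 5, 6, 7, 8, 9]
step 3: w=[0.1062, 0.1062, 0.1062, 0.1062, 0.1062, 0.0938, 0.0938, 0.0938, 0.0938, 0.0938]  mean=0.3194  Neff=9.9623  idx=[0, 1, 2, 3, 4, 5, 6, 7, 8, 9]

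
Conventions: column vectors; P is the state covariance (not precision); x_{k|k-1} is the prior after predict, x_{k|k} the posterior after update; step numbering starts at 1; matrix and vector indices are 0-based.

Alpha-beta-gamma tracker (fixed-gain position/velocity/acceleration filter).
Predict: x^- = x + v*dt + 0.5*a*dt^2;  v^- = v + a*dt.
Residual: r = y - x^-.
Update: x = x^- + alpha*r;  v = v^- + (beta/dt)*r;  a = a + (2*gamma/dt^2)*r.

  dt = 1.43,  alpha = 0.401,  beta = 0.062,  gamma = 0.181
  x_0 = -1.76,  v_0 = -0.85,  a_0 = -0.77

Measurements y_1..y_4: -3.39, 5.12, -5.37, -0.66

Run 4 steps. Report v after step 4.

step 1: x_pred=-3.7628  r=0.3728  x^+=-3.6133  v^+=-1.9349  a^+=-0.7040
step 2: x_pred=-7.1001  r=12.2201  x^+=-2.1998  v^+=-2.4118  a^+=1.4593
step 3: x_pred=-4.1567  r=-1.2133  x^+=-4.6433  v^+=-0.3777  a^+=1.2445
step 4: x_pred=-3.9110  r=3.2510  x^+=-2.6073  v^+=1.5429  a^+=1.8200

v_post = 1.5429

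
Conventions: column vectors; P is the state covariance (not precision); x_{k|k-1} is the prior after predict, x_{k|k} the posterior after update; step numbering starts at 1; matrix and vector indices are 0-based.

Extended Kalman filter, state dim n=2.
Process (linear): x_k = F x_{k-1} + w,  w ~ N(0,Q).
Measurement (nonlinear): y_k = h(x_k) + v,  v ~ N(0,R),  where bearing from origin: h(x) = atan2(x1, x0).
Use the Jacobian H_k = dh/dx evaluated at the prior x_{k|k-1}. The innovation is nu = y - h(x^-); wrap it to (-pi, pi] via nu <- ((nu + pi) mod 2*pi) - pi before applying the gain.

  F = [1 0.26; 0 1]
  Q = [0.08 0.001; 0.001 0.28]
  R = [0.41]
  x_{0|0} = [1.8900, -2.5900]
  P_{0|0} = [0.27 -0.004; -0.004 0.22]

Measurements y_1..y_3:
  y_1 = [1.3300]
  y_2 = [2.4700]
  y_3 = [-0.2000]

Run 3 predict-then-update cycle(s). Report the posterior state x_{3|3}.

x_post = [-0.0303, -3.1740]

step 1: x^-=[1.2166, -2.5900]  P^-=[0.3628 0.0542; 0.0542 0.5000]  H_jac=[0.3163 0.1486]  S=[0.4624]  K=[0.2656; 0.1977]  nu=[2.4617]  x^+=[1.8703, -2.1033]  P^+=[0.3302 0.0299; 0.0299 0.4819]
step 2: x^-=[1.3235, -2.1033]  P^-=[0.4583 0.1562; 0.1562 0.7619]  H_jac=[0.3406 0.2143]  S=[0.5210]  K=[0.3639; 0.4156]  nu=[-2.8040]  x^+=[0.3031, -3.2685]  P^+=[0.3893 0.0774; 0.0774 0.6720]
step 3: x^-=[-0.5467, -3.2685]  P^-=[0.5550 0.2531; 0.2531 0.9520]  H_jac=[0.2976 -0.0498]  S=[0.4540]  K=[0.3361; 0.0616]  nu=[1.5365]  x^+=[-0.0303, -3.1740]  P^+=[0.5037 0.2437; 0.2437 0.9502]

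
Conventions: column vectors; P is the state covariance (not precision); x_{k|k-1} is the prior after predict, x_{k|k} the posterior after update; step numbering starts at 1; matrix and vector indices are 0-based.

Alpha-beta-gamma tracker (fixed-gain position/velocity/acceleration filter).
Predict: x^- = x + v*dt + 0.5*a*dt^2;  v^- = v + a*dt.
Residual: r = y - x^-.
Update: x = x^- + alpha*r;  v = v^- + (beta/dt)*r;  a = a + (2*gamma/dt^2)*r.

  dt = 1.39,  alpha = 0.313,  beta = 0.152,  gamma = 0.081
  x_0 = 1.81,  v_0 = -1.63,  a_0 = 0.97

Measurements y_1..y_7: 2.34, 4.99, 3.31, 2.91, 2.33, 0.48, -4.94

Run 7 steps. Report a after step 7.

a_post = -3.0025

step 1: x_pred=0.4814  r=1.8586  x^+=1.0631  v^+=-0.0785  a^+=1.1258
step 2: x_pred=2.0417  r=2.9483  x^+=2.9645  v^+=1.8089  a^+=1.3730
step 3: x_pred=6.8053  r=-3.4953  x^+=5.7112  v^+=3.3352  a^+=1.0800
step 4: x_pred=11.3905  r=-8.4805  x^+=8.7361  v^+=3.9090  a^+=0.3689
step 5: x_pred=14.5260  r=-12.1960  x^+=10.7086  v^+=3.0881  a^+=-0.6537
step 6: x_pred=14.3697  r=-13.8897  x^+=10.0222  v^+=0.6607  a^+=-1.8183
step 7: x_pred=9.1840  r=-14.1240  x^+=4.7632  v^+=-3.4112  a^+=-3.0025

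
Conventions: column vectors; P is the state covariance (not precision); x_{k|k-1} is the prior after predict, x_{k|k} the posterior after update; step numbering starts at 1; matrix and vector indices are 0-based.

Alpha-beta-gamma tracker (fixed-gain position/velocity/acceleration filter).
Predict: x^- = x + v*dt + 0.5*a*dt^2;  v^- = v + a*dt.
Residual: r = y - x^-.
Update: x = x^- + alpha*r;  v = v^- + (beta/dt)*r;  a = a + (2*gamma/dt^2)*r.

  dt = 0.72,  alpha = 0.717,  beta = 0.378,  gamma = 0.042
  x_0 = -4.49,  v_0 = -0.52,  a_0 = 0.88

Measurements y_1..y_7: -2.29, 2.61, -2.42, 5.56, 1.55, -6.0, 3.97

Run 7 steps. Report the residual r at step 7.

resid = 9.5820

step 1: x_pred=-4.6363  r=2.3463  x^+=-2.9540  v^+=1.3454  a^+=1.2602
step 2: x_pred=-1.6587  r=4.2687  x^+=1.4020  v^+=4.4938  a^+=1.9519
step 3: x_pred=5.1434  r=-7.5634  x^+=-0.2796  v^+=1.9283  a^+=0.7263
step 4: x_pred=1.2971  r=4.2629  x^+=4.3536  v^+=4.6893  a^+=1.4171
step 5: x_pred=8.0972  r=-6.5472  x^+=3.4029  v^+=2.2723  a^+=0.3562
step 6: x_pred=5.1312  r=-11.1312  x^+=-2.8499  v^+=-3.3152  a^+=-1.4475
step 7: x_pred=-5.6120  r=9.5820  x^+=1.2583  v^+=0.6732  a^+=0.1051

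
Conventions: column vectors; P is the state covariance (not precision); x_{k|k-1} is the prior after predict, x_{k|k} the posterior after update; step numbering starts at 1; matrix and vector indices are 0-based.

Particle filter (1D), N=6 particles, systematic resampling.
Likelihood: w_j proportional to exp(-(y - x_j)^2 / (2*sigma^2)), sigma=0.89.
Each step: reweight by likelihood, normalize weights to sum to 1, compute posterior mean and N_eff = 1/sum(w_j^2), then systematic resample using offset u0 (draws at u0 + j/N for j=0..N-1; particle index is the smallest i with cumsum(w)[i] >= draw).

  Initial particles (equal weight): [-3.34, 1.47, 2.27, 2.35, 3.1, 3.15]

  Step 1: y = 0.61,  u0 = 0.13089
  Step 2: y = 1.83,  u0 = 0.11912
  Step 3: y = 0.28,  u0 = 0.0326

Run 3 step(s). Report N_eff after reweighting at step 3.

step 1: w=[0.0001, 0.6349, 0.1778, 0.1498, 0.0202, 0.0172]  mean=1.8057  Neff=2.1843  idx=[1, 1, 1, 1, 2, 4]
step 2: w=[0.1868, 0.1868, 0.1868, 0.1868, 0.1794, 0.0733]  mean=1.7329  Neff=5.6439  idx=[0, 1, 2, 3, 4, 5]
step 3: w=[0.2371, 0.2371, 0.2371, 0.2371, 0.0476, 0.0038]  mean=1.5143  Neff=4.4009  idx=[0, 0, 1, 2, 2, 3]

N_eff = 4.4009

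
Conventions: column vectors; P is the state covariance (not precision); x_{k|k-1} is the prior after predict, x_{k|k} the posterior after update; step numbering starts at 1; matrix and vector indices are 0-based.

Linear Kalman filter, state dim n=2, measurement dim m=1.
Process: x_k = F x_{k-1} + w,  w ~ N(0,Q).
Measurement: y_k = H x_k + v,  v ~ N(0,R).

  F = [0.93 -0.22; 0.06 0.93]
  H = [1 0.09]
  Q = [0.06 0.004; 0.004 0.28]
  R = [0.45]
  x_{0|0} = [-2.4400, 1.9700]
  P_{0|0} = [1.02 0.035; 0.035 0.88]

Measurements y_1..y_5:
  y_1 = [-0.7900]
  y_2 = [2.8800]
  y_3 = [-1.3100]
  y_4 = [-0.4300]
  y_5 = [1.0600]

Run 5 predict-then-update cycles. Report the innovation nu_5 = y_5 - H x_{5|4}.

innov = [1.7650]

step 1: x^-=[-2.7026, 1.6857]  P^-=[0.9705 -0.0893; -0.0893 1.0487]  S=[1.4129]  K=[0.6812; 0.0036]  nu=[1.7609]  x^+=[-1.5031, 1.6920]  P^+=[0.3149 -0.0928; -0.0928 1.0487]
step 2: x^-=[-1.7701, 1.4834]  P^-=[0.4211 -0.2720; -0.2720 1.1778]  S=[0.8316]  K=[0.4769; -0.1996]  nu=[4.5166]  x^+=[0.3837, 0.5818]  P^+=[0.2319 -0.1928; -0.1928 1.1446]
step 3: x^-=[0.2288, 0.5641]  P^-=[0.3949 -0.3815; -0.3815 1.2493]  S=[0.7864]  K=[0.4585; -0.3421]  nu=[-1.5896]  x^+=[-0.5001, 1.1080]  P^+=[0.2296 -0.2581; -0.2581 1.1573]
step 4: x^-=[-0.7088, 1.0004]  P^-=[0.4202 -0.4398; -0.4398 1.2529]  S=[0.8012]  K=[0.4751; -0.4082]  nu=[0.1888]  x^+=[-0.6191, 0.9234]  P^+=[0.2394 -0.2844; -0.2844 1.1194]
step 5: x^-=[-0.7789, 0.8216]  P^-=[0.4376 -0.4539; -0.4539 1.2173]  S=[0.8158]  K=[0.4864; -0.4222]  nu=[1.7650]  x^+=[0.0795, 0.0765]  P^+=[0.2446 -0.2864; -0.2864 1.0719]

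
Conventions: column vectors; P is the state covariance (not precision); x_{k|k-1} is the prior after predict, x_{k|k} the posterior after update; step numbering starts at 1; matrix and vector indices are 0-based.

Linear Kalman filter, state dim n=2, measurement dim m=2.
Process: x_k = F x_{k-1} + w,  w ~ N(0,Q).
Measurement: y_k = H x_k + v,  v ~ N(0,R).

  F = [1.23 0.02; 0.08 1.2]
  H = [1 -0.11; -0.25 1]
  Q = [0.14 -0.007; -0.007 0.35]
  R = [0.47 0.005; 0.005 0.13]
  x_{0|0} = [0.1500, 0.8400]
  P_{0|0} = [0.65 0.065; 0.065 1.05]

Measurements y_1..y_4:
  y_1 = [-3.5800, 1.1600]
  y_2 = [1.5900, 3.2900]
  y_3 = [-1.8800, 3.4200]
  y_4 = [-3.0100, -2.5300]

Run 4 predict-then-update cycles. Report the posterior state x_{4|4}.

step 1: x^-=[0.2013, 1.0200]  P^-=[1.1270 0.1782; 0.1782 1.8786]  S=[1.5805 -0.3003; -0.3003 1.9900]  K=[0.7112 0.0553; 0.1618 0.9461]  nu=[-3.6691, 0.1903]  x^+=[-2.3975, 0.6066]  P^+=[0.3452 0.0970; 0.0970 0.1481]
step 2: x^-=[-2.9368, 0.5361]  P^-=[0.6671 0.1739; 0.1739 0.5840]  S=[1.1059 -0.0473; -0.0473 0.6688]  K=[0.5881 0.0523; 0.1342 0.8178]  nu=[4.5857, 2.0197]  x^+=[-0.1341, 2.8030]  P^+=[0.2856 0.0811; 0.0811 0.1273]
step 3: x^-=[-0.1088, 3.3529]  P^-=[0.5762 0.1441; 0.1441 0.5507]  S=[1.0211 -0.0516; -0.0516 0.6447]  K=[0.5509 0.0441; 0.1226 0.8082]  nu=[-1.4023, 0.0399]  x^+=[-0.8797, 3.2132]  P^+=[0.2675 0.0754; 0.0754 0.1245]
step 4: x^-=[-1.0178, 3.7855]  P^-=[0.5484 0.1336; 0.1336 0.5455]  S=[0.9956 -0.0548; -0.0548 0.6429]  K=[0.5383 0.0405; 0.1183 0.8065]  nu=[-1.5758, -6.5699]  x^+=[-2.1321, -1.6999]  P^+=[0.2613 0.0733; 0.0733 0.1238]

x_post = [-2.1321, -1.6999]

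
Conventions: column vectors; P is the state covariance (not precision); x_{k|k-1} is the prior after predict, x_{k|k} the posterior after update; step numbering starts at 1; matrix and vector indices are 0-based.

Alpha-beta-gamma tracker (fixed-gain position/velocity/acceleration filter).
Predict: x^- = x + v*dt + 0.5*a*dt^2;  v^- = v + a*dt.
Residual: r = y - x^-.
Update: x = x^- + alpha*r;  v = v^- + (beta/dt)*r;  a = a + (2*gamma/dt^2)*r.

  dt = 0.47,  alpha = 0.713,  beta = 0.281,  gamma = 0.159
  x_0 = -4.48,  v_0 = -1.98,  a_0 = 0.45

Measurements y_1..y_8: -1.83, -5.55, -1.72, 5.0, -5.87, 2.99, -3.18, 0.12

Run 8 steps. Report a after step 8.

a_post = -6.9328

step 1: x_pred=-5.3609  r=3.5309  x^+=-2.8434  v^+=0.3425  a^+=5.5330
step 2: x_pred=-2.0713  r=-3.4787  x^+=-4.5516  v^+=0.8632  a^+=0.5251
step 3: x_pred=-4.0879  r=2.3679  x^+=-2.3996  v^+=2.5257  a^+=3.9339
step 4: x_pred=-0.7780  r=5.7780  x^+=3.3417  v^+=7.8291  a^+=12.2517
step 5: x_pred=8.3746  r=-14.2446  x^+=-1.7818  v^+=5.0710  a^+=-8.2543
step 6: x_pred=-0.3101  r=3.3001  x^+=2.0429  v^+=3.1645  a^+=-3.5036
step 7: x_pred=3.1432  r=-6.3232  x^+=-1.3652  v^+=-2.2626  a^+=-12.6062
step 8: x_pred=-3.8210  r=3.9410  x^+=-1.0111  v^+=-5.8313  a^+=-6.9328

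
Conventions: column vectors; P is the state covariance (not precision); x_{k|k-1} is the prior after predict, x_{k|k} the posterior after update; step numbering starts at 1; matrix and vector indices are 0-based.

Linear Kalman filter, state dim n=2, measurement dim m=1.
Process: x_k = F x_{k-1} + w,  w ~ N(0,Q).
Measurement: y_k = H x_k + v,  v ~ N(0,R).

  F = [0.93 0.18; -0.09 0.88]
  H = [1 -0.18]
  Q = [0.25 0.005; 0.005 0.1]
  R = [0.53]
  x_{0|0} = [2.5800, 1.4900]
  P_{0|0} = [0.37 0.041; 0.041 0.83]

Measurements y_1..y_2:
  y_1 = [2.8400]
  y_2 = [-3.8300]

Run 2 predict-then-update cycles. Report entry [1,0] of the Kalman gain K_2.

step 1: x^-=[2.6676, 1.0790]  P^-=[0.6106 0.1384; 0.1384 0.7393]  S=[1.1148]  K=[0.5254; 0.0048]  nu=[0.3666]  x^+=[2.8602, 1.0808]  P^+=[0.3029 0.1356; 0.1356 0.7392]
step 2: x^-=[2.8545, 0.6936]  P^-=[0.5813 0.2055; 0.2055 0.6534]  S=[1.0585]  K=[0.5142; 0.0830]  nu=[-6.5597]  x^+=[-0.5187, 0.1489]  P^+=[0.3014 0.1603; 0.1603 0.6461]

K[1,0] = 0.0830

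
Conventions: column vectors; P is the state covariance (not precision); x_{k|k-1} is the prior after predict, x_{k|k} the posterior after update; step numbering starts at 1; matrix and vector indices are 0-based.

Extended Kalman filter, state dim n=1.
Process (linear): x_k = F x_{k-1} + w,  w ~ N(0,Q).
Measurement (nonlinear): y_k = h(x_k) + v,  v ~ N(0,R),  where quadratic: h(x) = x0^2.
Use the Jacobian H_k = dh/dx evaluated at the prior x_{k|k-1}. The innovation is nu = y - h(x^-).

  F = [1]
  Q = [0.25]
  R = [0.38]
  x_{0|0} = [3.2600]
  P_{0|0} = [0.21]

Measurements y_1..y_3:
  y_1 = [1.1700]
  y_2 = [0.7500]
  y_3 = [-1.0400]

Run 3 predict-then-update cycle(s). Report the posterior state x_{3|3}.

x_post = [0.3619]

step 1: x^-=[3.2600]  P^-=[0.4600]  H_jac=[6.5200]  S=[19.9348]  K=[0.1505]  nu=[-9.4576]  x^+=[1.8371]  P^+=[0.0088]
step 2: x^-=[1.8371]  P^-=[0.2588]  H_jac=[3.6742]  S=[3.8733]  K=[0.2455]  nu=[-2.6249]  x^+=[1.1928]  P^+=[0.0254]
step 3: x^-=[1.1928]  P^-=[0.2754]  H_jac=[2.3855]  S=[1.9472]  K=[0.3374]  nu=[-2.4627]  x^+=[0.3619]  P^+=[0.0537]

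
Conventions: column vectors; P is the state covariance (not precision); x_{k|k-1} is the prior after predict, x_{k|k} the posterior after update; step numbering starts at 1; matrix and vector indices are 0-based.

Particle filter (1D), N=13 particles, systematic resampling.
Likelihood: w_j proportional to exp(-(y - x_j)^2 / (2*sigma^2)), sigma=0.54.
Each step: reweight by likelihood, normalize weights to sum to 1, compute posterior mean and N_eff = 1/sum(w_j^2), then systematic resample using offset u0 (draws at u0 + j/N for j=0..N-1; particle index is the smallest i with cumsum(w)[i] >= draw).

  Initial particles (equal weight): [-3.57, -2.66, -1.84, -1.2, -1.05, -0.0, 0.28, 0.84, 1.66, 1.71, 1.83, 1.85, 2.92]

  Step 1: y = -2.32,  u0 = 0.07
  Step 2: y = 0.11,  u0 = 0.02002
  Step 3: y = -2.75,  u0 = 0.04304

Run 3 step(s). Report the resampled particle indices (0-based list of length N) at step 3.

resampled_idx = [0, 0, 0, 0, 0, 0, 0, 0, 0, 2, 4, 7, 11]

step 1: w=[0.0394, 0.4709, 0.3867, 0.0668, 0.0361, 0.0001, 0.0000, 0.0000, 0.0000, 0.0000, 0.0000, 0.0000, 0.0000]  mean=-2.2228  Neff=2.6413  idx=[1, 1, 1, 1, 1, 1, 2, 2, 2, 2, 2, 3, 4]
step 2: w=[0.0000, 0.0000, 0.0000, 0.0000, 0.0000, 0.0000, 0.0092, 0.0092, 0.0092, 0.0092, 0.0092, 0.3303, 0.6235]  mean=-1.1361  Neff=2.0071  idx=[8, 11, 11, 11, 11, 12, 12, 12, 12, 12, 12, 12, 12]
step 3: w=[0.6657, 0.0448, 0.0448, 0.0448, 0.0448, 0.0194, 0.0194, 0.0194, 0.0194, 0.0194, 0.0194, 0.0194, 0.0194]  mean=-1.6028  Neff=2.2015  idx=[0, 0, 0, 0, 0, 0, 0, 0, 0, 2, 4, 7, 11]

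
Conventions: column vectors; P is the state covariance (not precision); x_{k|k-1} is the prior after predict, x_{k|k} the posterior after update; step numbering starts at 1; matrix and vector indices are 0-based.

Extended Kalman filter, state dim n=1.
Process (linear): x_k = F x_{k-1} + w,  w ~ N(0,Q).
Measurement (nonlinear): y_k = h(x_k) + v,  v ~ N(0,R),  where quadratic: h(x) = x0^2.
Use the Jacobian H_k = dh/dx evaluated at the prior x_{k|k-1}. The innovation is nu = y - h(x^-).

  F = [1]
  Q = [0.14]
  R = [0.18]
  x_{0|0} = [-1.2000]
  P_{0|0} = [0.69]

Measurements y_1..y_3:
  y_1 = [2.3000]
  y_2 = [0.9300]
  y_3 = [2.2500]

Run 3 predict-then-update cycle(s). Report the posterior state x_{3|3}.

step 1: x^-=[-1.2000]  P^-=[0.8300]  H_jac=[-2.4000]  S=[4.9608]  K=[-0.4015]  nu=[0.8600]  x^+=[-1.5453]  P^+=[0.0301]
step 2: x^-=[-1.5453]  P^-=[0.1701]  H_jac=[-3.0907]  S=[1.8050]  K=[-0.2913]  nu=[-1.4580]  x^+=[-1.1206]  P^+=[0.0170]
step 3: x^-=[-1.1206]  P^-=[0.1570]  H_jac=[-2.2412]  S=[0.9685]  K=[-0.3633]  nu=[0.9942]  x^+=[-1.4818]  P^+=[0.0292]

x_post = [-1.4818]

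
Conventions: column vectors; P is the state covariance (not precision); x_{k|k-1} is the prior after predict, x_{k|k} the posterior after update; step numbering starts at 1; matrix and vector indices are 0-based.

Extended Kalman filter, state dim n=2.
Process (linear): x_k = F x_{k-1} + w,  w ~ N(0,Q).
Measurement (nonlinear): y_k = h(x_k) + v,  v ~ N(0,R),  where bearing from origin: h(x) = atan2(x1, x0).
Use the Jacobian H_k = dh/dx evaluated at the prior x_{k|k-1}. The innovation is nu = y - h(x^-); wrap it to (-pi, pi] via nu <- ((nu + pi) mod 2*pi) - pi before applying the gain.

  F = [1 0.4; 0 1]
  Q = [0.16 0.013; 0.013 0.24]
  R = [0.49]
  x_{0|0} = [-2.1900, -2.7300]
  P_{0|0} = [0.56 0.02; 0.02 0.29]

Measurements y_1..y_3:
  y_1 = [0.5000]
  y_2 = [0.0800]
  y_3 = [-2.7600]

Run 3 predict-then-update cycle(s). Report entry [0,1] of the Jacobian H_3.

H_jac[0,1] = -0.1338

step 1: x^-=[-3.2820, -2.7300]  P^-=[0.7824 0.1490; 0.1490 0.5300]  H_jac=[0.1498 -0.1801]  S=[0.5167]  K=[0.1749; -0.1415]  nu=[2.9478]  x^+=[-2.7665, -3.1472]  P^+=[0.7666 0.1618; 0.1618 0.5197]
step 2: x^-=[-4.0253, -3.1472]  P^-=[1.1392 0.3826; 0.3826 0.7597]  H_jac=[0.1205 -0.1542]  S=[0.5104]  K=[0.1535; -0.1391]  nu=[2.5580]  x^+=[-3.6328, -3.5030]  P^+=[1.1272 0.3935; 0.3935 0.7498]
step 3: x^-=[-5.0340, -3.5030]  P^-=[1.7220 0.7065; 0.7065 0.9898]  H_jac=[0.0931 -0.1338]  S=[0.5051]  K=[0.1303; -0.1320]  nu=[-0.2264]  x^+=[-5.0635, -3.4731]  P^+=[1.7134 0.7151; 0.7151 0.9810]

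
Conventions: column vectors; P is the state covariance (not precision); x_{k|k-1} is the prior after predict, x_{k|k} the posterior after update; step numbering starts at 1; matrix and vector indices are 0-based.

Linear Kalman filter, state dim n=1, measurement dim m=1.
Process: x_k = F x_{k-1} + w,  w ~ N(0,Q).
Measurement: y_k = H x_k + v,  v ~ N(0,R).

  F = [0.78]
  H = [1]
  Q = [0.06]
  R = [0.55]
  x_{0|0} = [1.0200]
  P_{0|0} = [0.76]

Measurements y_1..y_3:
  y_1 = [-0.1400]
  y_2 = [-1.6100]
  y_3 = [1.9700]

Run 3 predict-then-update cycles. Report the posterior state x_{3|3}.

step 1: x^-=[0.7956]  P^-=[0.5224]  S=[1.0724]  K=[0.4871]  nu=[-0.9356]  x^+=[0.3398]  P^+=[0.2679]
step 2: x^-=[0.2651]  P^-=[0.2230]  S=[0.7730]  K=[0.2885]  nu=[-1.8751]  x^+=[-0.2759]  P^+=[0.1587]
step 3: x^-=[-0.2152]  P^-=[0.1565]  S=[0.7065]  K=[0.2216]  nu=[2.1852]  x^+=[0.2690]  P^+=[0.1219]

x_post = [0.2690]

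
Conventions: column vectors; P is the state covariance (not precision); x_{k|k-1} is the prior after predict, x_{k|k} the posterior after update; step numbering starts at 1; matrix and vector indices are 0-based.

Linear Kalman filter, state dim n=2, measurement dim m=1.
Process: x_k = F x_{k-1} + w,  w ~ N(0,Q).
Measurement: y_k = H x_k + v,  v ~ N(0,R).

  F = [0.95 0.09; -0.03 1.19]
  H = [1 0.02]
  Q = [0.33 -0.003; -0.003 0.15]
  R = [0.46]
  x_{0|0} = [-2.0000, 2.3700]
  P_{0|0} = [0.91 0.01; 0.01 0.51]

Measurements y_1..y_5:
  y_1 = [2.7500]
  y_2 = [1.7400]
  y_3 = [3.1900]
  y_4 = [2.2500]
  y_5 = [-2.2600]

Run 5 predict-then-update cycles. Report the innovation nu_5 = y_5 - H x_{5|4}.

innov = [-5.1540]

step 1: x^-=[-1.6867, 2.8803]  P^-=[1.1571 0.0370; 0.0370 0.8723]  S=[1.6189]  K=[0.7152; 0.0336]  nu=[4.3791]  x^+=[1.4452, 3.0275]  P^+=[0.3290 -0.0019; -0.0019 0.8705]
step 2: x^-=[1.6454, 3.5593]  P^-=[0.6337 0.0787; 0.0787 1.3831]  S=[1.0974]  K=[0.5789; 0.0969]  nu=[0.0234]  x^+=[1.6590, 3.5616]  P^+=[0.2659 0.0171; 0.0171 1.3728]
step 3: x^-=[1.8966, 4.1885]  P^-=[0.5841 0.1557; 0.1557 2.0931]  S=[1.0511]  K=[0.5586; 0.1880]  nu=[1.2097]  x^+=[2.5723, 4.4160]  P^+=[0.2561 0.0454; 0.0454 2.0559]
step 4: x^-=[2.8411, 5.1778]  P^-=[0.5855 0.2611; 0.2611 3.0584]  S=[1.0572]  K=[0.5588; 0.3048]  nu=[-0.6947]  x^+=[2.4529, 4.9661]  P^+=[0.2554 0.0810; 0.0810 2.9602]
step 5: x^-=[2.7772, 5.8361]  P^-=[0.5983 0.3981; 0.3981 4.3364]  S=[1.0760]  K=[0.5635; 0.4506]  nu=[-5.1540]  x^+=[-0.1269, 3.5137]  P^+=[0.2567 0.1249; 0.1249 4.1179]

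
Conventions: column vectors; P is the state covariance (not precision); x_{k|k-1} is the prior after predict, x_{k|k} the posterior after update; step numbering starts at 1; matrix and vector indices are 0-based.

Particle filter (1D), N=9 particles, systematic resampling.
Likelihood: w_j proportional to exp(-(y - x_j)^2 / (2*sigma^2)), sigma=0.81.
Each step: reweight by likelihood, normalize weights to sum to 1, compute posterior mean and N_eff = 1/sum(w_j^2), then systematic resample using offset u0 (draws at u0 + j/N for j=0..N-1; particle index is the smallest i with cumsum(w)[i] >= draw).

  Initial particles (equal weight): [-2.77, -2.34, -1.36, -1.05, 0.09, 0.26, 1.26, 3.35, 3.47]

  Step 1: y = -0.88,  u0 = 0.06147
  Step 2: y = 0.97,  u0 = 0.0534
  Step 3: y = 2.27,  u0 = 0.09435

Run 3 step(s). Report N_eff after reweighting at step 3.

N_eff = 7.4509

step 1: w=[0.0221, 0.0663, 0.2825, 0.3294, 0.1644, 0.1251, 0.0103, 0.0000, 0.0000]  mean=-0.8863  Neff=4.2387  idx=[1, 2, 2, 3, 3, 3, 4, 4, 5]
step 2: w=[0.0001, 0.0082, 0.0082, 0.0228, 0.0228, 0.0228, 0.2834, 0.2834, 0.3483]  mean=0.0472  Neff=3.5257  idx=[4, 6, 6, 7, 7, 7, 8, 8, 8]
step 3: w=[0.0008, 0.0983, 0.0983, 0.0983, 0.0983, 0.0983, 0.1692, 0.1692, 0.1692]  mean=0.1753  Neff=7.4509  idx=[1, 3, 4, 5, 6, 6, 7, 8, 8]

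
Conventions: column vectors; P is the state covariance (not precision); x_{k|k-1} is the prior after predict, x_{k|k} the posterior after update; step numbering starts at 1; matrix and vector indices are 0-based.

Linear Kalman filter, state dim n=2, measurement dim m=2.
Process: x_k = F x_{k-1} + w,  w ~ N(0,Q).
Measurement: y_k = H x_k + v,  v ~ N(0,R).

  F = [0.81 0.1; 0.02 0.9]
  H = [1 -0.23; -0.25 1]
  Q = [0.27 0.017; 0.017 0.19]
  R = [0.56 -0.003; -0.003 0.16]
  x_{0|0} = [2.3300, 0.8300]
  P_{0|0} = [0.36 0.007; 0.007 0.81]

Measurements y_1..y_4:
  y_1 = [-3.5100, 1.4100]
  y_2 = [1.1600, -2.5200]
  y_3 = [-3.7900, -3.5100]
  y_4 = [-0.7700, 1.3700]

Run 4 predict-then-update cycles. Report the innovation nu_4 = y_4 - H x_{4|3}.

innov = [0.3446, 3.5983]

step 1: x^-=[1.9703, 0.7936]  P^-=[0.5154 0.1008; 0.1008 0.8465]  S=[1.0738 -0.2199; -0.2199 0.9883]  K=[0.4742 0.0772; 0.0867 0.8503]  nu=[-5.2978, 1.1090]  x^+=[-0.4563, 1.2771]  P^+=[0.2842 0.0820; 0.0820 0.1563]
step 2: x^-=[-0.2419, 1.1402]  P^-=[0.4713 0.0956; 0.0956 0.3197]  S=[1.0042 -0.0933; -0.0933 0.4613]  K=[0.4514 0.0431; 0.0831 0.6579]  nu=[1.6642, -3.7207]  x^+=[0.3491, -1.1694]  P^+=[0.2694 0.0729; 0.0729 0.1232]
step 3: x^-=[0.1658, -1.0455]  P^-=[0.4598 0.0857; 0.0857 0.2926]  S=[0.9958 -0.0946; -0.0946 0.4384]  K=[0.4447 0.0293; 0.0789 0.6354]  nu=[-4.1963, -2.4230]  x^+=[-1.7713, -2.9161]  P^+=[0.2650 0.0696; 0.0696 0.1188]
step 4: x^-=[-1.7263, -2.6599]  P^-=[0.4563 0.0829; 0.0829 0.2889]  S=[0.9935 -0.0959; -0.0959 0.4360]  K=[0.4426 0.0257; 0.0775 0.6321]  nu=[0.3446, 3.5983]  x^+=[-1.4812, -0.3585]  P^+=[0.2636 0.0687; 0.0687 0.1181]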